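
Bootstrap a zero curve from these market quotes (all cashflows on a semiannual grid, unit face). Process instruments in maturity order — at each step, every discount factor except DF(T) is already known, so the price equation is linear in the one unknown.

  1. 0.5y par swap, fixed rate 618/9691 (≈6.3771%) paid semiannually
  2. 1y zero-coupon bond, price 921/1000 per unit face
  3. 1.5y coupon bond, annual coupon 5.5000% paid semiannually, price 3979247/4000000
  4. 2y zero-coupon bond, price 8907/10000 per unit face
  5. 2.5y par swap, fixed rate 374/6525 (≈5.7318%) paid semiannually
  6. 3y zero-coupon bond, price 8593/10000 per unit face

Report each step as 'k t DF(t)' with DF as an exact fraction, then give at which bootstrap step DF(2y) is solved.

1 1/2 9691/10000
2 1 921/1000
3 3/2 1147/1250
4 2 8907/10000
5 5/2 8691/10000
6 3 8593/10000
DF(2y) is solved at step 4

step 1 [0.5y] swap r/2=309/9691: DF=(1 − 309/9691·(0))/(1+309/9691) = 9691/10000 ≈ 0.969100
step 2 [1y] zero: DF = P = 921/1000 ≈ 0.921000
step 3 [1.5y] bond c/2=11/400: DF=(3979247/4000000 − 11/400·(0.969100+0.921000))/(1+11/400) = 1147/1250 ≈ 0.917600
step 4 [2y] zero: DF = P = 8907/10000 ≈ 0.890700
step 5 [2.5y] swap r/2=187/6525: DF=(1 − 187/6525·(0.969100+0.921000+0.917600+0.890700))/(1+187/6525) = 8691/10000 ≈ 0.869100
step 6 [3y] zero: DF = P = 8593/10000 ≈ 0.859300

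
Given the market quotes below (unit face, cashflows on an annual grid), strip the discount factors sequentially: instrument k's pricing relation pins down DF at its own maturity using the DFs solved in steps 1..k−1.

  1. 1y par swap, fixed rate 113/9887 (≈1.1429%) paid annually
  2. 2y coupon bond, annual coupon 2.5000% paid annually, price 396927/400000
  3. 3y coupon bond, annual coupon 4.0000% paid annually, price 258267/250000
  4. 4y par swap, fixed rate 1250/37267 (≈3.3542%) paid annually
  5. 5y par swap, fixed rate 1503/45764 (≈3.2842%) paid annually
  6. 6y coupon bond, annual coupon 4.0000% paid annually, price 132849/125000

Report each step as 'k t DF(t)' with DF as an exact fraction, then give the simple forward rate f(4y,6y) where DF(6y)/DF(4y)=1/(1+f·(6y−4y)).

1 1 9887/10000
2 2 118/125
3 3 919/1000
4 4 7/8
5 5 8497/10000
6 6 8459/10000
f(4y,6y) = ((7/8)/(8459/10000) − 1)/(2) = 291/16918 ≈ 1.7201%

step 1 [1y] swap r/1=113/9887: DF=(1 − 113/9887·(0))/(1+113/9887) = 9887/10000 ≈ 0.988700
step 2 [2y] bond c/1=1/40: DF=(396927/400000 − 1/40·(0.988700))/(1+1/40) = 118/125 ≈ 0.944000
step 3 [3y] bond c/1=1/25: DF=(258267/250000 − 1/25·(0.988700+0.944000))/(1+1/25) = 919/1000 ≈ 0.919000
step 4 [4y] swap r/1=1250/37267: DF=(1 − 1250/37267·(0.988700+0.944000+0.919000))/(1+1250/37267) = 7/8 ≈ 0.875000
step 5 [5y] swap r/1=1503/45764: DF=(1 − 1503/45764·(0.988700+0.944000+0.919000+0.875000))/(1+1503/45764) = 8497/10000 ≈ 0.849700
step 6 [6y] bond c/1=1/25: DF=(132849/125000 − 1/25·(0.988700+0.944000+0.919000+0.875000+0.849700))/(1+1/25) = 8459/10000 ≈ 0.845900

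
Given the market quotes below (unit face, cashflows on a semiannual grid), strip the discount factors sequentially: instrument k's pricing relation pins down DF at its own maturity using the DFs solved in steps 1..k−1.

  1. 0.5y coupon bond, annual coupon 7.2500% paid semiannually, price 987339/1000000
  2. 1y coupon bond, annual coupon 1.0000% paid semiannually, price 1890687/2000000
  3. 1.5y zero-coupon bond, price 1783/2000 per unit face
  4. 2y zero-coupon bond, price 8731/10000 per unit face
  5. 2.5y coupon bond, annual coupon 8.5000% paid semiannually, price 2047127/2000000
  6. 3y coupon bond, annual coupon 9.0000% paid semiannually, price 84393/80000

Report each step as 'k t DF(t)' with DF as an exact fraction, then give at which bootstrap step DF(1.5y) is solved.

step 1 [0.5y] bond c/2=29/800: DF=(987339/1000000 − 29/800·(0))/(1+29/800) = 1191/1250 ≈ 0.952800
step 2 [1y] bond c/2=1/200: DF=(1890687/2000000 − 1/200·(0.952800))/(1+1/200) = 9359/10000 ≈ 0.935900
step 3 [1.5y] zero: DF = P = 1783/2000 ≈ 0.891500
step 4 [2y] zero: DF = P = 8731/10000 ≈ 0.873100
step 5 [2.5y] bond c/2=17/400: DF=(2047127/2000000 − 17/400·(0.952800+0.935900+0.891500+0.873100))/(1+17/400) = 8329/10000 ≈ 0.832900
step 6 [3y] bond c/2=9/200: DF=(84393/80000 − 9/200·(0.952800+0.935900+0.891500+0.873100+0.832900))/(1+9/200) = 8163/10000 ≈ 0.816300

1 1/2 1191/1250
2 1 9359/10000
3 3/2 1783/2000
4 2 8731/10000
5 5/2 8329/10000
6 3 8163/10000
DF(1.5y) is solved at step 3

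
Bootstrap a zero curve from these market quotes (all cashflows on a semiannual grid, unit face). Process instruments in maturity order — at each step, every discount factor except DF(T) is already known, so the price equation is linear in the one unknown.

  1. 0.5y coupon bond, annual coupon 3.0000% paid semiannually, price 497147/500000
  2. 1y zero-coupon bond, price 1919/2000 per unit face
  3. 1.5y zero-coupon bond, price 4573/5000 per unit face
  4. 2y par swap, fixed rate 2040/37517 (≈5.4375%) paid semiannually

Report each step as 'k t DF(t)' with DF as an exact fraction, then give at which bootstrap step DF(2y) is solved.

1 1/2 2449/2500
2 1 1919/2000
3 3/2 4573/5000
4 2 449/500
DF(2y) is solved at step 4

step 1 [0.5y] bond c/2=3/200: DF=(497147/500000 − 3/200·(0))/(1+3/200) = 2449/2500 ≈ 0.979600
step 2 [1y] zero: DF = P = 1919/2000 ≈ 0.959500
step 3 [1.5y] zero: DF = P = 4573/5000 ≈ 0.914600
step 4 [2y] swap r/2=1020/37517: DF=(1 − 1020/37517·(0.979600+0.959500+0.914600))/(1+1020/37517) = 449/500 ≈ 0.898000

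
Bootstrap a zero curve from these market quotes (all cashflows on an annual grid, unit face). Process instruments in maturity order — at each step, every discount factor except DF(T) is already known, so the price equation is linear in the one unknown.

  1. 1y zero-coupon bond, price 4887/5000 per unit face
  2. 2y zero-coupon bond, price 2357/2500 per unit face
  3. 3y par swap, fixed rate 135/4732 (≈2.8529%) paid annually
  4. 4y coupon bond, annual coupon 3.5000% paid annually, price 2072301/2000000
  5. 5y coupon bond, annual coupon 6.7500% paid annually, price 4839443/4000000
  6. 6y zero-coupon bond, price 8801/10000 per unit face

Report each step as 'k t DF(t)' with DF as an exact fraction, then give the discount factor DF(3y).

1 1 4887/5000
2 2 2357/2500
3 3 919/1000
4 4 9051/10000
5 5 4483/5000
6 6 8801/10000
DF(3y) = 919/1000 ≈ 0.919000

step 1 [1y] zero: DF = P = 4887/5000 ≈ 0.977400
step 2 [2y] zero: DF = P = 2357/2500 ≈ 0.942800
step 3 [3y] swap r/1=135/4732: DF=(1 − 135/4732·(0.977400+0.942800))/(1+135/4732) = 919/1000 ≈ 0.919000
step 4 [4y] bond c/1=7/200: DF=(2072301/2000000 − 7/200·(0.977400+0.942800+0.919000))/(1+7/200) = 9051/10000 ≈ 0.905100
step 5 [5y] bond c/1=27/400: DF=(4839443/4000000 − 27/400·(0.977400+0.942800+0.919000+0.905100))/(1+27/400) = 4483/5000 ≈ 0.896600
step 6 [6y] zero: DF = P = 8801/10000 ≈ 0.880100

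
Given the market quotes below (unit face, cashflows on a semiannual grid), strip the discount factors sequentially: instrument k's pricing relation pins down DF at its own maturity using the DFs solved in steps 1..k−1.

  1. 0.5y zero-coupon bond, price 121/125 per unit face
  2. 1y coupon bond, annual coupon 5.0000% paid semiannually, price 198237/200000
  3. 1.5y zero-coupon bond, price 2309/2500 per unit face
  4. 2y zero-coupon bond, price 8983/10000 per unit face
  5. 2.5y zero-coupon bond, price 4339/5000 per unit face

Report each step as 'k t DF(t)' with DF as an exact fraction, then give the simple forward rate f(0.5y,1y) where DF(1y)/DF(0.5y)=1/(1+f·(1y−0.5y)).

1 1/2 121/125
2 1 4717/5000
3 3/2 2309/2500
4 2 8983/10000
5 5/2 4339/5000
f(0.5y,1y) = ((121/125)/(4717/5000) − 1)/(1/2) = 246/4717 ≈ 5.2152%

step 1 [0.5y] zero: DF = P = 121/125 ≈ 0.968000
step 2 [1y] bond c/2=1/40: DF=(198237/200000 − 1/40·(0.968000))/(1+1/40) = 4717/5000 ≈ 0.943400
step 3 [1.5y] zero: DF = P = 2309/2500 ≈ 0.923600
step 4 [2y] zero: DF = P = 8983/10000 ≈ 0.898300
step 5 [2.5y] zero: DF = P = 4339/5000 ≈ 0.867800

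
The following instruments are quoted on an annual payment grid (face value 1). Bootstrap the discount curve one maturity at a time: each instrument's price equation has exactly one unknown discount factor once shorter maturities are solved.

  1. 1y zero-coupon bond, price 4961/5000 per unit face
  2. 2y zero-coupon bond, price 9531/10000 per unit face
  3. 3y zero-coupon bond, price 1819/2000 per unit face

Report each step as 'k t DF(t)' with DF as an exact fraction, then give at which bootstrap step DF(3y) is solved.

1 1 4961/5000
2 2 9531/10000
3 3 1819/2000
DF(3y) is solved at step 3

step 1 [1y] zero: DF = P = 4961/5000 ≈ 0.992200
step 2 [2y] zero: DF = P = 9531/10000 ≈ 0.953100
step 3 [3y] zero: DF = P = 1819/2000 ≈ 0.909500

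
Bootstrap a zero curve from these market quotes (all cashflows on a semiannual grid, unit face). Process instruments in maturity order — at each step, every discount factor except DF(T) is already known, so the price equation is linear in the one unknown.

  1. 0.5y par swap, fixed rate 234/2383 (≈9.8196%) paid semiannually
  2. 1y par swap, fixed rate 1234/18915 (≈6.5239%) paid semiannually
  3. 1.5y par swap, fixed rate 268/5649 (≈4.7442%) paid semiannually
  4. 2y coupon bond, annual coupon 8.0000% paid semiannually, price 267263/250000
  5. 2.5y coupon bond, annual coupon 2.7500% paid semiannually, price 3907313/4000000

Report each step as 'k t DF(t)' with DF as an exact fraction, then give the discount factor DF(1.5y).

1 1/2 2383/2500
2 1 9383/10000
3 3/2 933/1000
4 2 9193/10000
5 5/2 1141/1250
DF(1.5y) = 933/1000 ≈ 0.933000

step 1 [0.5y] swap r/2=117/2383: DF=(1 − 117/2383·(0))/(1+117/2383) = 2383/2500 ≈ 0.953200
step 2 [1y] swap r/2=617/18915: DF=(1 − 617/18915·(0.953200))/(1+617/18915) = 9383/10000 ≈ 0.938300
step 3 [1.5y] swap r/2=134/5649: DF=(1 − 134/5649·(0.953200+0.938300))/(1+134/5649) = 933/1000 ≈ 0.933000
step 4 [2y] bond c/2=1/25: DF=(267263/250000 − 1/25·(0.953200+0.938300+0.933000))/(1+1/25) = 9193/10000 ≈ 0.919300
step 5 [2.5y] bond c/2=11/800: DF=(3907313/4000000 − 11/800·(0.953200+0.938300+0.933000+0.919300))/(1+11/800) = 1141/1250 ≈ 0.912800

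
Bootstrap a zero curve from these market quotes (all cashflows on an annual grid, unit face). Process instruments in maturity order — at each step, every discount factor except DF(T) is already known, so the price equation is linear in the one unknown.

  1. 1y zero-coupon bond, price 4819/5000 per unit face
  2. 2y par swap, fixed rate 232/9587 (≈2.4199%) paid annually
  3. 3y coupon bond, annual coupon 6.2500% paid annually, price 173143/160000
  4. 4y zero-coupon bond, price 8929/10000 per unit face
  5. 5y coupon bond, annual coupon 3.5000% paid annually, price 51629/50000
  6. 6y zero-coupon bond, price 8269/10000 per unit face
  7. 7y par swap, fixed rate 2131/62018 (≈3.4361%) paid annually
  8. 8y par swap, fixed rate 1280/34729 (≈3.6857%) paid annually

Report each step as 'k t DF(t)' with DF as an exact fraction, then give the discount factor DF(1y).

step 1 [1y] zero: DF = P = 4819/5000 ≈ 0.963800
step 2 [2y] swap r/1=232/9587: DF=(1 − 232/9587·(0.963800))/(1+232/9587) = 596/625 ≈ 0.953600
step 3 [3y] bond c/1=1/16: DF=(173143/160000 − 1/16·(0.963800+0.953600))/(1+1/16) = 9057/10000 ≈ 0.905700
step 4 [4y] zero: DF = P = 8929/10000 ≈ 0.892900
step 5 [5y] bond c/1=7/200: DF=(51629/50000 − 7/200·(0.963800+0.953600+0.905700+0.892900))/(1+7/200) = 109/125 ≈ 0.872000
step 6 [6y] zero: DF = P = 8269/10000 ≈ 0.826900
step 7 [7y] swap r/1=2131/62018: DF=(1 − 2131/62018·(0.963800+0.953600+0.905700+0.892900+0.872000+0.826900))/(1+2131/62018) = 7869/10000 ≈ 0.786900
step 8 [8y] swap r/1=1280/34729: DF=(1 − 1280/34729·(0.963800+0.953600+0.905700+0.892900+0.872000+0.826900+0.786900))/(1+1280/34729) = 93/125 ≈ 0.744000

1 1 4819/5000
2 2 596/625
3 3 9057/10000
4 4 8929/10000
5 5 109/125
6 6 8269/10000
7 7 7869/10000
8 8 93/125
DF(1y) = 4819/5000 ≈ 0.963800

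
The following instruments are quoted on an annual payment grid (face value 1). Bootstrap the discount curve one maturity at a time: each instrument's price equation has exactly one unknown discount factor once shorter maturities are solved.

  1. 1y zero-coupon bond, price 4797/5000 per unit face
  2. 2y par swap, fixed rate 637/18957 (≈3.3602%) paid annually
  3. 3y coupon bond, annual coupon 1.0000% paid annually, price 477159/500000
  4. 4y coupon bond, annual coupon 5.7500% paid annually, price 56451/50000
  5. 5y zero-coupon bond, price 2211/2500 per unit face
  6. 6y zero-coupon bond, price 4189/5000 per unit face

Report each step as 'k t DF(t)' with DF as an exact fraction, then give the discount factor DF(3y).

step 1 [1y] zero: DF = P = 4797/5000 ≈ 0.959400
step 2 [2y] swap r/1=637/18957: DF=(1 − 637/18957·(0.959400))/(1+637/18957) = 9363/10000 ≈ 0.936300
step 3 [3y] bond c/1=1/100: DF=(477159/500000 − 1/100·(0.959400+0.936300))/(1+1/100) = 9261/10000 ≈ 0.926100
step 4 [4y] bond c/1=23/400: DF=(56451/50000 − 23/400·(0.959400+0.936300+0.926100))/(1+23/400) = 4571/5000 ≈ 0.914200
step 5 [5y] zero: DF = P = 2211/2500 ≈ 0.884400
step 6 [6y] zero: DF = P = 4189/5000 ≈ 0.837800

1 1 4797/5000
2 2 9363/10000
3 3 9261/10000
4 4 4571/5000
5 5 2211/2500
6 6 4189/5000
DF(3y) = 9261/10000 ≈ 0.926100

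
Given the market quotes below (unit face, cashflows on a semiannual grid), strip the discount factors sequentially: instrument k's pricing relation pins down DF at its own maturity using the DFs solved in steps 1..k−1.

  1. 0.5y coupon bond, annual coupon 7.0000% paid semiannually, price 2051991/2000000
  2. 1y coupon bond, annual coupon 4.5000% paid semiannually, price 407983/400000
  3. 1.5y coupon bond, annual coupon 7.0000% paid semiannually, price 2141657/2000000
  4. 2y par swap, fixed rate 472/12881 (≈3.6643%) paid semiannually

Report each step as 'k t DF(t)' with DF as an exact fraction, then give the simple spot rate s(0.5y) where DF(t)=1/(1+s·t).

step 1 [0.5y] bond c/2=7/200: DF=(2051991/2000000 − 7/200·(0))/(1+7/200) = 9913/10000 ≈ 0.991300
step 2 [1y] bond c/2=9/400: DF=(407983/400000 − 9/400·(0.991300))/(1+9/400) = 9757/10000 ≈ 0.975700
step 3 [1.5y] bond c/2=7/200: DF=(2141657/2000000 − 7/200·(0.991300+0.975700))/(1+7/200) = 9681/10000 ≈ 0.968100
step 4 [2y] swap r/2=236/12881: DF=(1 − 236/12881·(0.991300+0.975700+0.968100))/(1+236/12881) = 2323/2500 ≈ 0.929200

1 1/2 9913/10000
2 1 9757/10000
3 3/2 9681/10000
4 2 2323/2500
s(0.5y) = (1/(9913/10000) − 1)/(1/2) = 174/9913 ≈ 1.7553%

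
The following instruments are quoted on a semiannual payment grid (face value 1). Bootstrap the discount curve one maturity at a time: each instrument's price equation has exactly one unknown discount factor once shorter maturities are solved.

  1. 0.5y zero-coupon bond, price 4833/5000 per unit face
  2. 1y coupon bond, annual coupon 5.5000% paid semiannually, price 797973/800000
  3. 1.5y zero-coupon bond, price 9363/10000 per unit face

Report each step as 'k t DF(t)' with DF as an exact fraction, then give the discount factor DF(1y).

1 1/2 4833/5000
2 1 9449/10000
3 3/2 9363/10000
DF(1y) = 9449/10000 ≈ 0.944900

step 1 [0.5y] zero: DF = P = 4833/5000 ≈ 0.966600
step 2 [1y] bond c/2=11/400: DF=(797973/800000 − 11/400·(0.966600))/(1+11/400) = 9449/10000 ≈ 0.944900
step 3 [1.5y] zero: DF = P = 9363/10000 ≈ 0.936300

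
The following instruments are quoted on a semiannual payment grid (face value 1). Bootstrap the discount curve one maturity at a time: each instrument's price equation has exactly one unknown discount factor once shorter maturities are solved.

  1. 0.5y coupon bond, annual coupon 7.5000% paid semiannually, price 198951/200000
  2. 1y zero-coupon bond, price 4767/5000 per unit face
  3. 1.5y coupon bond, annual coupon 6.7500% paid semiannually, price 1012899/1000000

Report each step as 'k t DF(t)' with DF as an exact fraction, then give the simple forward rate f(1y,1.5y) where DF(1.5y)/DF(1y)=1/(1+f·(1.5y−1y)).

1 1/2 2397/2500
2 1 4767/5000
3 3/2 4587/5000
f(1y,1.5y) = ((4767/5000)/(4587/5000) − 1)/(1/2) = 120/1529 ≈ 7.8483%

step 1 [0.5y] bond c/2=3/80: DF=(198951/200000 − 3/80·(0))/(1+3/80) = 2397/2500 ≈ 0.958800
step 2 [1y] zero: DF = P = 4767/5000 ≈ 0.953400
step 3 [1.5y] bond c/2=27/800: DF=(1012899/1000000 − 27/800·(0.958800+0.953400))/(1+27/800) = 4587/5000 ≈ 0.917400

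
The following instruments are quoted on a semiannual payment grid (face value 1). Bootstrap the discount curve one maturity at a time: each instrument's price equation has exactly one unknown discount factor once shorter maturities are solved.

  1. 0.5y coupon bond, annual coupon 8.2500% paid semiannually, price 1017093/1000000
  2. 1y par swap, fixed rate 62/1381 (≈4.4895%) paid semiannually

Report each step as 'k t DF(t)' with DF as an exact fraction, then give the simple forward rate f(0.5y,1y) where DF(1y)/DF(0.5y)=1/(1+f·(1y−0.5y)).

1 1/2 1221/1250
2 1 4783/5000
f(0.5y,1y) = ((1221/1250)/(4783/5000) − 1)/(1/2) = 202/4783 ≈ 4.2233%

step 1 [0.5y] bond c/2=33/800: DF=(1017093/1000000 − 33/800·(0))/(1+33/800) = 1221/1250 ≈ 0.976800
step 2 [1y] swap r/2=31/1381: DF=(1 − 31/1381·(0.976800))/(1+31/1381) = 4783/5000 ≈ 0.956600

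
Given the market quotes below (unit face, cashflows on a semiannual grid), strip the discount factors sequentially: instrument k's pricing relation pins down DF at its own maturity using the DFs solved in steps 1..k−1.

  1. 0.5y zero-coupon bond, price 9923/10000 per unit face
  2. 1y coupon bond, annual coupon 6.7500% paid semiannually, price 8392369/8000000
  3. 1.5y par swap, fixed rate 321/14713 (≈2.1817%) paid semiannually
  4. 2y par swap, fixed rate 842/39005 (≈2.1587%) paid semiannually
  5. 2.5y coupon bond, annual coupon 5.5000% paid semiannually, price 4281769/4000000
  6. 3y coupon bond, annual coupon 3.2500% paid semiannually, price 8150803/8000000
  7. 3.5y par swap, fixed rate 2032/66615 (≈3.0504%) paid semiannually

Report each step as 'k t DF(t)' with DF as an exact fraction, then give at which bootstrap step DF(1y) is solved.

1 1/2 9923/10000
2 1 614/625
3 3/2 9679/10000
4 2 9579/10000
5 5/2 4687/5000
6 3 2313/2500
7 7/2 1123/1250
DF(1y) is solved at step 2

step 1 [0.5y] zero: DF = P = 9923/10000 ≈ 0.992300
step 2 [1y] bond c/2=27/800: DF=(8392369/8000000 − 27/800·(0.992300))/(1+27/800) = 614/625 ≈ 0.982400
step 3 [1.5y] swap r/2=321/29426: DF=(1 − 321/29426·(0.992300+0.982400))/(1+321/29426) = 9679/10000 ≈ 0.967900
step 4 [2y] swap r/2=421/39005: DF=(1 − 421/39005·(0.992300+0.982400+0.967900))/(1+421/39005) = 9579/10000 ≈ 0.957900
step 5 [2.5y] bond c/2=11/400: DF=(4281769/4000000 − 11/400·(0.992300+0.982400+0.967900+0.957900))/(1+11/400) = 4687/5000 ≈ 0.937400
step 6 [3y] bond c/2=13/800: DF=(8150803/8000000 − 13/800·(0.992300+0.982400+0.967900+0.957900+0.937400))/(1+13/800) = 2313/2500 ≈ 0.925200
step 7 [3.5y] swap r/2=1016/66615: DF=(1 − 1016/66615·(0.992300+0.982400+0.967900+0.957900+0.937400+0.925200))/(1+1016/66615) = 1123/1250 ≈ 0.898400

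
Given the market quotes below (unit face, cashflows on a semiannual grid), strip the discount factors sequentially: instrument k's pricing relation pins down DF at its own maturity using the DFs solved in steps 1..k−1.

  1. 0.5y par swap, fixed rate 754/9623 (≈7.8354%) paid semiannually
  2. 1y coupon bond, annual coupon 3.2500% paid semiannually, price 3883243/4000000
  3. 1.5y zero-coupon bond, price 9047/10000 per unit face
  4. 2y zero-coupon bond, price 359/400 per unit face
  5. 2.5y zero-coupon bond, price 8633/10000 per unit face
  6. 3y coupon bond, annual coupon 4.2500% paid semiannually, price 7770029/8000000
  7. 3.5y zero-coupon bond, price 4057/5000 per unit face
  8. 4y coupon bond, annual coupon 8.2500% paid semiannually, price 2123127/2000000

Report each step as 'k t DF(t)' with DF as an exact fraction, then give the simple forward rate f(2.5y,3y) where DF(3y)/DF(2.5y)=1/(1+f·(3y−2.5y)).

step 1 [0.5y] swap r/2=377/9623: DF=(1 − 377/9623·(0))/(1+377/9623) = 9623/10000 ≈ 0.962300
step 2 [1y] bond c/2=13/800: DF=(3883243/4000000 − 13/800·(0.962300))/(1+13/800) = 9399/10000 ≈ 0.939900
step 3 [1.5y] zero: DF = P = 9047/10000 ≈ 0.904700
step 4 [2y] zero: DF = P = 359/400 ≈ 0.897500
step 5 [2.5y] zero: DF = P = 8633/10000 ≈ 0.863300
step 6 [3y] bond c/2=17/800: DF=(7770029/8000000 − 17/800·(0.962300+0.939900+0.904700+0.897500+0.863300))/(1+17/800) = 107/125 ≈ 0.856000
step 7 [3.5y] zero: DF = P = 4057/5000 ≈ 0.811400
step 8 [4y] bond c/2=33/800: DF=(2123127/2000000 − 33/800·(0.962300+0.939900+0.904700+0.897500+0.863300+0.856000+0.811400))/(1+33/800) = 309/400 ≈ 0.772500

1 1/2 9623/10000
2 1 9399/10000
3 3/2 9047/10000
4 2 359/400
5 5/2 8633/10000
6 3 107/125
7 7/2 4057/5000
8 4 309/400
f(2.5y,3y) = ((8633/10000)/(107/125) − 1)/(1/2) = 73/4280 ≈ 1.7056%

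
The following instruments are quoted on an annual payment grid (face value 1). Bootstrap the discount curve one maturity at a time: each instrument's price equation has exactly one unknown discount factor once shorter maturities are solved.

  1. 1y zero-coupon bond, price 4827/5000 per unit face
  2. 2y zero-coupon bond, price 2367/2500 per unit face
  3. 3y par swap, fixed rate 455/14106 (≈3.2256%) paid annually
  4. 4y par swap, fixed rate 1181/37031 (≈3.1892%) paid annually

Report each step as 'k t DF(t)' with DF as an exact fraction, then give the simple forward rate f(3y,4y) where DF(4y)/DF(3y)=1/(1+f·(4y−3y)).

step 1 [1y] zero: DF = P = 4827/5000 ≈ 0.965400
step 2 [2y] zero: DF = P = 2367/2500 ≈ 0.946800
step 3 [3y] swap r/1=455/14106: DF=(1 − 455/14106·(0.965400+0.946800))/(1+455/14106) = 909/1000 ≈ 0.909000
step 4 [4y] swap r/1=1181/37031: DF=(1 − 1181/37031·(0.965400+0.946800+0.909000))/(1+1181/37031) = 8819/10000 ≈ 0.881900

1 1 4827/5000
2 2 2367/2500
3 3 909/1000
4 4 8819/10000
f(3y,4y) = ((909/1000)/(8819/10000) − 1)/(1) = 271/8819 ≈ 3.0729%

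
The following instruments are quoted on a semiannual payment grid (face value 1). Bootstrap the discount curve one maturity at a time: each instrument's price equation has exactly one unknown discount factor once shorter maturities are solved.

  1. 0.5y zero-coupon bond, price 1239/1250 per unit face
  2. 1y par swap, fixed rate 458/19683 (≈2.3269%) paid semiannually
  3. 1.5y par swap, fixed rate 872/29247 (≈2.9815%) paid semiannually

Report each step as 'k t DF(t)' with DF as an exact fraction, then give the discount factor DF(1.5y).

1 1/2 1239/1250
2 1 9771/10000
3 3/2 2391/2500
DF(1.5y) = 2391/2500 ≈ 0.956400

step 1 [0.5y] zero: DF = P = 1239/1250 ≈ 0.991200
step 2 [1y] swap r/2=229/19683: DF=(1 − 229/19683·(0.991200))/(1+229/19683) = 9771/10000 ≈ 0.977100
step 3 [1.5y] swap r/2=436/29247: DF=(1 − 436/29247·(0.991200+0.977100))/(1+436/29247) = 2391/2500 ≈ 0.956400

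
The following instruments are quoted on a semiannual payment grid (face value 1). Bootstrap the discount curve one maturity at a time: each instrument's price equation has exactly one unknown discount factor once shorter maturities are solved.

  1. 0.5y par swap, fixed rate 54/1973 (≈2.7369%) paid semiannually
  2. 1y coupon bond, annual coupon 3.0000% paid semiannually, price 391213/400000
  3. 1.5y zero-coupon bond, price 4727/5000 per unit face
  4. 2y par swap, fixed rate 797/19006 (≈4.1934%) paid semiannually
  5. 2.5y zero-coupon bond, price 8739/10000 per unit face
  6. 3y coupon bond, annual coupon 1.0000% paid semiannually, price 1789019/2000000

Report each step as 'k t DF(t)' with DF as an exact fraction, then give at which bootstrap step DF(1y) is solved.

1 1/2 1973/2000
2 1 949/1000
3 3/2 4727/5000
4 2 9203/10000
5 5/2 8739/10000
6 3 2167/2500
DF(1y) is solved at step 2

step 1 [0.5y] swap r/2=27/1973: DF=(1 − 27/1973·(0))/(1+27/1973) = 1973/2000 ≈ 0.986500
step 2 [1y] bond c/2=3/200: DF=(391213/400000 − 3/200·(0.986500))/(1+3/200) = 949/1000 ≈ 0.949000
step 3 [1.5y] zero: DF = P = 4727/5000 ≈ 0.945400
step 4 [2y] swap r/2=797/38012: DF=(1 − 797/38012·(0.986500+0.949000+0.945400))/(1+797/38012) = 9203/10000 ≈ 0.920300
step 5 [2.5y] zero: DF = P = 8739/10000 ≈ 0.873900
step 6 [3y] bond c/2=1/200: DF=(1789019/2000000 − 1/200·(0.986500+0.949000+0.945400+0.920300+0.873900))/(1+1/200) = 2167/2500 ≈ 0.866800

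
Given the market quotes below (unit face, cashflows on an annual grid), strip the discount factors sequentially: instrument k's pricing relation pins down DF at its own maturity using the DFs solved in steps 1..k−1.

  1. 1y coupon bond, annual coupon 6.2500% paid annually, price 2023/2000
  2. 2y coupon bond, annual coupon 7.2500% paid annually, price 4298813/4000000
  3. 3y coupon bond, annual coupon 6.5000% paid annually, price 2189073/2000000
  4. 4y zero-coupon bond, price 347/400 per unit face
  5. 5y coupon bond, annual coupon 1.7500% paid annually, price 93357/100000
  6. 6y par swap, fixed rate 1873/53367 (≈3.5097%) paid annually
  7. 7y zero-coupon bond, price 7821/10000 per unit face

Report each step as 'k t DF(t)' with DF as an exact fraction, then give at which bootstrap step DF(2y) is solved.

1 1 119/125
2 2 9377/10000
3 3 2281/2500
4 4 347/400
5 5 534/625
6 6 8127/10000
7 7 7821/10000
DF(2y) is solved at step 2

step 1 [1y] bond c/1=1/16: DF=(2023/2000 − 1/16·(0))/(1+1/16) = 119/125 ≈ 0.952000
step 2 [2y] bond c/1=29/400: DF=(4298813/4000000 − 29/400·(0.952000))/(1+29/400) = 9377/10000 ≈ 0.937700
step 3 [3y] bond c/1=13/200: DF=(2189073/2000000 − 13/200·(0.952000+0.937700))/(1+13/200) = 2281/2500 ≈ 0.912400
step 4 [4y] zero: DF = P = 347/400 ≈ 0.867500
step 5 [5y] bond c/1=7/400: DF=(93357/100000 − 7/400·(0.952000+0.937700+0.912400+0.867500))/(1+7/400) = 534/625 ≈ 0.854400
step 6 [6y] swap r/1=1873/53367: DF=(1 − 1873/53367·(0.952000+0.937700+0.912400+0.867500+0.854400))/(1+1873/53367) = 8127/10000 ≈ 0.812700
step 7 [7y] zero: DF = P = 7821/10000 ≈ 0.782100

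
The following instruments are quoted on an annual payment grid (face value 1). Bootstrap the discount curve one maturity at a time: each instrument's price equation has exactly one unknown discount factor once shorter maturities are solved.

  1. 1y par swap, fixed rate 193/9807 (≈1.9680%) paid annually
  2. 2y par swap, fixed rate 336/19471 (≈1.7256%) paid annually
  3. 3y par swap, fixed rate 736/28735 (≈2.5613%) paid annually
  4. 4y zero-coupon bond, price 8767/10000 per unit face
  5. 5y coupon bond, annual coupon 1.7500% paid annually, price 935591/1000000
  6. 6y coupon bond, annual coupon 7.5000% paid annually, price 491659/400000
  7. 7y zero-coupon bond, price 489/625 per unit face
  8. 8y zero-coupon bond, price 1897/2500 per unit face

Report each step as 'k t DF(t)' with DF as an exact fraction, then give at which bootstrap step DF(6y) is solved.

step 1 [1y] swap r/1=193/9807: DF=(1 − 193/9807·(0))/(1+193/9807) = 9807/10000 ≈ 0.980700
step 2 [2y] swap r/1=336/19471: DF=(1 − 336/19471·(0.980700))/(1+336/19471) = 604/625 ≈ 0.966400
step 3 [3y] swap r/1=736/28735: DF=(1 − 736/28735·(0.980700+0.966400))/(1+736/28735) = 579/625 ≈ 0.926400
step 4 [4y] zero: DF = P = 8767/10000 ≈ 0.876700
step 5 [5y] bond c/1=7/400: DF=(935591/1000000 − 7/400·(0.980700+0.966400+0.926400+0.876700))/(1+7/400) = 171/200 ≈ 0.855000
step 6 [6y] bond c/1=3/40: DF=(491659/400000 − 3/40·(0.980700+0.966400+0.926400+0.876700+0.855000))/(1+3/40) = 8221/10000 ≈ 0.822100
step 7 [7y] zero: DF = P = 489/625 ≈ 0.782400
step 8 [8y] zero: DF = P = 1897/2500 ≈ 0.758800

1 1 9807/10000
2 2 604/625
3 3 579/625
4 4 8767/10000
5 5 171/200
6 6 8221/10000
7 7 489/625
8 8 1897/2500
DF(6y) is solved at step 6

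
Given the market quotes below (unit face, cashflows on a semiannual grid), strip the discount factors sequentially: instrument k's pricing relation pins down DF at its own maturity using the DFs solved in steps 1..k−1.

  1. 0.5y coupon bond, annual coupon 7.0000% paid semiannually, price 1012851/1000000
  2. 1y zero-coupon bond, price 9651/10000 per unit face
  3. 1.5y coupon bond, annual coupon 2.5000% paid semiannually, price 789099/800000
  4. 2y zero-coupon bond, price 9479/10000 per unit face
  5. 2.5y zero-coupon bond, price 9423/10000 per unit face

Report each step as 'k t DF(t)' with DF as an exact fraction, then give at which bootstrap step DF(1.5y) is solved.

1 1/2 4893/5000
2 1 9651/10000
3 3/2 4751/5000
4 2 9479/10000
5 5/2 9423/10000
DF(1.5y) is solved at step 3

step 1 [0.5y] bond c/2=7/200: DF=(1012851/1000000 − 7/200·(0))/(1+7/200) = 4893/5000 ≈ 0.978600
step 2 [1y] zero: DF = P = 9651/10000 ≈ 0.965100
step 3 [1.5y] bond c/2=1/80: DF=(789099/800000 − 1/80·(0.978600+0.965100))/(1+1/80) = 4751/5000 ≈ 0.950200
step 4 [2y] zero: DF = P = 9479/10000 ≈ 0.947900
step 5 [2.5y] zero: DF = P = 9423/10000 ≈ 0.942300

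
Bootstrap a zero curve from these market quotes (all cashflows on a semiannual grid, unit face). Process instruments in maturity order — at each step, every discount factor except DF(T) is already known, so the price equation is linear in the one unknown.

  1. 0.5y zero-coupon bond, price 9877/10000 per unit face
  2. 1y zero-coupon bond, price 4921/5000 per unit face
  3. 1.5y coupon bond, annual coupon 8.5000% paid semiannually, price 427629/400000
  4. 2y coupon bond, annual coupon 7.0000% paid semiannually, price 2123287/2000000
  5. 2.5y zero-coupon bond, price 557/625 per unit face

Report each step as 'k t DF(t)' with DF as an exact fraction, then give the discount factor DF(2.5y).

1 1/2 9877/10000
2 1 4921/5000
3 3/2 9451/10000
4 2 9271/10000
5 5/2 557/625
DF(2.5y) = 557/625 ≈ 0.891200

step 1 [0.5y] zero: DF = P = 9877/10000 ≈ 0.987700
step 2 [1y] zero: DF = P = 4921/5000 ≈ 0.984200
step 3 [1.5y] bond c/2=17/400: DF=(427629/400000 − 17/400·(0.987700+0.984200))/(1+17/400) = 9451/10000 ≈ 0.945100
step 4 [2y] bond c/2=7/200: DF=(2123287/2000000 − 7/200·(0.987700+0.984200+0.945100))/(1+7/200) = 9271/10000 ≈ 0.927100
step 5 [2.5y] zero: DF = P = 557/625 ≈ 0.891200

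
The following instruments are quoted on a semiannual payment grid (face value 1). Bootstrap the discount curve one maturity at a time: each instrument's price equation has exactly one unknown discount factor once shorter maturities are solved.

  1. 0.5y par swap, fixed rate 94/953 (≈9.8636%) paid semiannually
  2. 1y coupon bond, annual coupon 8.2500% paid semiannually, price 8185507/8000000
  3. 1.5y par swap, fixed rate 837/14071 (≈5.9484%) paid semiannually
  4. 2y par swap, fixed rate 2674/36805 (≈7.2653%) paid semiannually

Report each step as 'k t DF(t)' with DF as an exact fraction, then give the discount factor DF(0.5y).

1 1/2 953/1000
2 1 9449/10000
3 3/2 9163/10000
4 2 8663/10000
DF(0.5y) = 953/1000 ≈ 0.953000

step 1 [0.5y] swap r/2=47/953: DF=(1 − 47/953·(0))/(1+47/953) = 953/1000 ≈ 0.953000
step 2 [1y] bond c/2=33/800: DF=(8185507/8000000 − 33/800·(0.953000))/(1+33/800) = 9449/10000 ≈ 0.944900
step 3 [1.5y] swap r/2=837/28142: DF=(1 − 837/28142·(0.953000+0.944900))/(1+837/28142) = 9163/10000 ≈ 0.916300
step 4 [2y] swap r/2=1337/36805: DF=(1 − 1337/36805·(0.953000+0.944900+0.916300))/(1+1337/36805) = 8663/10000 ≈ 0.866300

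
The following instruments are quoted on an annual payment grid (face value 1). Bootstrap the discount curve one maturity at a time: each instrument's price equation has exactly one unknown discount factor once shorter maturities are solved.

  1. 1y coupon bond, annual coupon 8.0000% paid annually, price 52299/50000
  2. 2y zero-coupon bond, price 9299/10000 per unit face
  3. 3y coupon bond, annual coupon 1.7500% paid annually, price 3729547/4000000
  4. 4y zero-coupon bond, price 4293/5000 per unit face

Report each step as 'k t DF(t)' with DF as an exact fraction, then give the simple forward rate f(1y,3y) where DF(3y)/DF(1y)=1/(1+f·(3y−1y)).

step 1 [1y] bond c/1=2/25: DF=(52299/50000 − 2/25·(0))/(1+2/25) = 1937/2000 ≈ 0.968500
step 2 [2y] zero: DF = P = 9299/10000 ≈ 0.929900
step 3 [3y] bond c/1=7/400: DF=(3729547/4000000 − 7/400·(0.968500+0.929900))/(1+7/400) = 8837/10000 ≈ 0.883700
step 4 [4y] zero: DF = P = 4293/5000 ≈ 0.858600

1 1 1937/2000
2 2 9299/10000
3 3 8837/10000
4 4 4293/5000
f(1y,3y) = ((1937/2000)/(8837/10000) − 1)/(2) = 424/8837 ≈ 4.7980%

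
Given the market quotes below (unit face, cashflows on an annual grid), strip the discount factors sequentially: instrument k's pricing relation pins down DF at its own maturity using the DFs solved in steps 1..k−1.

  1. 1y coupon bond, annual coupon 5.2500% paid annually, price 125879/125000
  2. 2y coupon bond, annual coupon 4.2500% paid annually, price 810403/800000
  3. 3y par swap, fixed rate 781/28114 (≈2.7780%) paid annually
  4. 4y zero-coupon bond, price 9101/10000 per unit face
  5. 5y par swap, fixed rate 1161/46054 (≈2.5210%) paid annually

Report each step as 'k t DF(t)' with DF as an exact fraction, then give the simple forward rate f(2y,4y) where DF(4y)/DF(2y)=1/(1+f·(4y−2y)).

1 1 598/625
2 2 9327/10000
3 3 9219/10000
4 4 9101/10000
5 5 8839/10000
f(2y,4y) = ((9327/10000)/(9101/10000) − 1)/(2) = 113/9101 ≈ 1.2416%

step 1 [1y] bond c/1=21/400: DF=(125879/125000 − 21/400·(0))/(1+21/400) = 598/625 ≈ 0.956800
step 2 [2y] bond c/1=17/400: DF=(810403/800000 − 17/400·(0.956800))/(1+17/400) = 9327/10000 ≈ 0.932700
step 3 [3y] swap r/1=781/28114: DF=(1 − 781/28114·(0.956800+0.932700))/(1+781/28114) = 9219/10000 ≈ 0.921900
step 4 [4y] zero: DF = P = 9101/10000 ≈ 0.910100
step 5 [5y] swap r/1=1161/46054: DF=(1 − 1161/46054·(0.956800+0.932700+0.921900+0.910100))/(1+1161/46054) = 8839/10000 ≈ 0.883900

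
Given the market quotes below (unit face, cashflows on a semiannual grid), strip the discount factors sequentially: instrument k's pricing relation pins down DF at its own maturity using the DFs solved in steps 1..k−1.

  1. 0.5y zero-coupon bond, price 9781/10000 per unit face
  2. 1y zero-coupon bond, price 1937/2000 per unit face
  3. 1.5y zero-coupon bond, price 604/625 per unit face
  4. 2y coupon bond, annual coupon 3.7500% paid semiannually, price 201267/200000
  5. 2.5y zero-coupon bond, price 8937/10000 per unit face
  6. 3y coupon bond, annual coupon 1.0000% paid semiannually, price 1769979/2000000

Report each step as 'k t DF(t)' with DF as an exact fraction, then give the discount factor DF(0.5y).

1 1/2 9781/10000
2 1 1937/2000
3 3/2 604/625
4 2 4671/5000
5 5/2 8937/10000
6 3 857/1000
DF(0.5y) = 9781/10000 ≈ 0.978100

step 1 [0.5y] zero: DF = P = 9781/10000 ≈ 0.978100
step 2 [1y] zero: DF = P = 1937/2000 ≈ 0.968500
step 3 [1.5y] zero: DF = P = 604/625 ≈ 0.966400
step 4 [2y] bond c/2=3/160: DF=(201267/200000 − 3/160·(0.978100+0.968500+0.966400))/(1+3/160) = 4671/5000 ≈ 0.934200
step 5 [2.5y] zero: DF = P = 8937/10000 ≈ 0.893700
step 6 [3y] bond c/2=1/200: DF=(1769979/2000000 − 1/200·(0.978100+0.968500+0.966400+0.934200+0.893700))/(1+1/200) = 857/1000 ≈ 0.857000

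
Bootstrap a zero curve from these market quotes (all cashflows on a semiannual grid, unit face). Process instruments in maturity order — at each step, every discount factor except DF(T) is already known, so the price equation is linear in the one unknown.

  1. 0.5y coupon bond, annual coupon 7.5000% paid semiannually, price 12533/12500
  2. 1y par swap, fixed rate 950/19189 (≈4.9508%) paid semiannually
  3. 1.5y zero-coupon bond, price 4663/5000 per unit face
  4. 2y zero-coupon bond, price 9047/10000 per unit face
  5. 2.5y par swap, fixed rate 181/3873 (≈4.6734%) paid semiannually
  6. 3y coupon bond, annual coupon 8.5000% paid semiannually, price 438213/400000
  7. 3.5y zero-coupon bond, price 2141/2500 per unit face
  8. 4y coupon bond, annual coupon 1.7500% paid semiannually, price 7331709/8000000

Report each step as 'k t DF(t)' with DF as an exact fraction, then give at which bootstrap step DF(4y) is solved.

step 1 [0.5y] bond c/2=3/80: DF=(12533/12500 − 3/80·(0))/(1+3/80) = 604/625 ≈ 0.966400
step 2 [1y] swap r/2=475/19189: DF=(1 − 475/19189·(0.966400))/(1+475/19189) = 381/400 ≈ 0.952500
step 3 [1.5y] zero: DF = P = 4663/5000 ≈ 0.932600
step 4 [2y] zero: DF = P = 9047/10000 ≈ 0.904700
step 5 [2.5y] swap r/2=181/7746: DF=(1 − 181/7746·(0.966400+0.952500+0.932600+0.904700))/(1+181/7746) = 4457/5000 ≈ 0.891400
step 6 [3y] bond c/2=17/400: DF=(438213/400000 − 17/400·(0.966400+0.952500+0.932600+0.904700+0.891400))/(1+17/400) = 4307/5000 ≈ 0.861400
step 7 [3.5y] zero: DF = P = 2141/2500 ≈ 0.856400
step 8 [4y] bond c/2=7/800: DF=(7331709/8000000 − 7/800·(0.966400+0.952500+0.932600+0.904700+0.891400+0.861400+0.856400))/(1+7/800) = 8533/10000 ≈ 0.853300

1 1/2 604/625
2 1 381/400
3 3/2 4663/5000
4 2 9047/10000
5 5/2 4457/5000
6 3 4307/5000
7 7/2 2141/2500
8 4 8533/10000
DF(4y) is solved at step 8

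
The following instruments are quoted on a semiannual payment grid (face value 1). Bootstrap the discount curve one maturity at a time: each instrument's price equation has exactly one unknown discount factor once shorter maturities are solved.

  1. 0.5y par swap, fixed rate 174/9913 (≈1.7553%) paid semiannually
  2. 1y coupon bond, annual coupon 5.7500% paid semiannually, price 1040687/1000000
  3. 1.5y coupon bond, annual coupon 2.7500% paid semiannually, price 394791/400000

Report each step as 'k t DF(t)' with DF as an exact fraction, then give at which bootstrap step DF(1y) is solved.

step 1 [0.5y] swap r/2=87/9913: DF=(1 − 87/9913·(0))/(1+87/9913) = 9913/10000 ≈ 0.991300
step 2 [1y] bond c/2=23/800: DF=(1040687/1000000 − 23/800·(0.991300))/(1+23/800) = 9839/10000 ≈ 0.983900
step 3 [1.5y] bond c/2=11/800: DF=(394791/400000 − 11/800·(0.991300+0.983900))/(1+11/800) = 2367/2500 ≈ 0.946800

1 1/2 9913/10000
2 1 9839/10000
3 3/2 2367/2500
DF(1y) is solved at step 2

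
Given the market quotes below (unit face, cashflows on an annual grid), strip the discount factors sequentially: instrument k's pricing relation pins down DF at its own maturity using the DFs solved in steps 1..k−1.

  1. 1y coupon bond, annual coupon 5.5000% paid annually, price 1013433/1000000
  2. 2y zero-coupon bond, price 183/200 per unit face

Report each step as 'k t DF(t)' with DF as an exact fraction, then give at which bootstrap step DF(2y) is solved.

1 1 4803/5000
2 2 183/200
DF(2y) is solved at step 2

step 1 [1y] bond c/1=11/200: DF=(1013433/1000000 − 11/200·(0))/(1+11/200) = 4803/5000 ≈ 0.960600
step 2 [2y] zero: DF = P = 183/200 ≈ 0.915000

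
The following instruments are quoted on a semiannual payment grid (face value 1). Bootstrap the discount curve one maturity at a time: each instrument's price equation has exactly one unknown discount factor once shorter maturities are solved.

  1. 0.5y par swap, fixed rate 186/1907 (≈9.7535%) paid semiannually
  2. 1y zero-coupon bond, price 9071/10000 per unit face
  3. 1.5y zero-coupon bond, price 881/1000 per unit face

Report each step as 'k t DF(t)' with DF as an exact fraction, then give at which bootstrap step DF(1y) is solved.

step 1 [0.5y] swap r/2=93/1907: DF=(1 − 93/1907·(0))/(1+93/1907) = 1907/2000 ≈ 0.953500
step 2 [1y] zero: DF = P = 9071/10000 ≈ 0.907100
step 3 [1.5y] zero: DF = P = 881/1000 ≈ 0.881000

1 1/2 1907/2000
2 1 9071/10000
3 3/2 881/1000
DF(1y) is solved at step 2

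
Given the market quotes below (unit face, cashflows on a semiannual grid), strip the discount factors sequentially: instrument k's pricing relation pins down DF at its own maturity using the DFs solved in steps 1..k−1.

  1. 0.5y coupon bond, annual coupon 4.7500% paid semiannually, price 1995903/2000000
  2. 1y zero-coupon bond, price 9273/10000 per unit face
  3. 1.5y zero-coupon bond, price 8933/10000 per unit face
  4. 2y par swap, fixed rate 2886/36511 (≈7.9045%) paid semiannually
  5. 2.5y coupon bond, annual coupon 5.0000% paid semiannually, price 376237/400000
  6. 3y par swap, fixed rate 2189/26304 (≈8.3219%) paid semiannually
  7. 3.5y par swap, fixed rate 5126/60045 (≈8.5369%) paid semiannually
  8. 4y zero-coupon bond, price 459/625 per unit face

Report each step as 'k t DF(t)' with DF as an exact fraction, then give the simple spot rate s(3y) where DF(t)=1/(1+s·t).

step 1 [0.5y] bond c/2=19/800: DF=(1995903/2000000 − 19/800·(0))/(1+19/800) = 2437/2500 ≈ 0.974800
step 2 [1y] zero: DF = P = 9273/10000 ≈ 0.927300
step 3 [1.5y] zero: DF = P = 8933/10000 ≈ 0.893300
step 4 [2y] swap r/2=1443/36511: DF=(1 − 1443/36511·(0.974800+0.927300+0.893300))/(1+1443/36511) = 8557/10000 ≈ 0.855700
step 5 [2.5y] bond c/2=1/40: DF=(376237/400000 − 1/40·(0.974800+0.927300+0.893300+0.855700))/(1+1/40) = 4143/5000 ≈ 0.828600
step 6 [3y] swap r/2=2189/52608: DF=(1 − 2189/52608·(0.974800+0.927300+0.893300+0.855700+0.828600))/(1+2189/52608) = 7811/10000 ≈ 0.781100
step 7 [3.5y] swap r/2=2563/60045: DF=(1 − 2563/60045·(0.974800+0.927300+0.893300+0.855700+0.828600+0.781100))/(1+2563/60045) = 7437/10000 ≈ 0.743700
step 8 [4y] zero: DF = P = 459/625 ≈ 0.734400

1 1/2 2437/2500
2 1 9273/10000
3 3/2 8933/10000
4 2 8557/10000
5 5/2 4143/5000
6 3 7811/10000
7 7/2 7437/10000
8 4 459/625
s(3y) = (1/(7811/10000) − 1)/(3) = 2189/23433 ≈ 9.3415%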